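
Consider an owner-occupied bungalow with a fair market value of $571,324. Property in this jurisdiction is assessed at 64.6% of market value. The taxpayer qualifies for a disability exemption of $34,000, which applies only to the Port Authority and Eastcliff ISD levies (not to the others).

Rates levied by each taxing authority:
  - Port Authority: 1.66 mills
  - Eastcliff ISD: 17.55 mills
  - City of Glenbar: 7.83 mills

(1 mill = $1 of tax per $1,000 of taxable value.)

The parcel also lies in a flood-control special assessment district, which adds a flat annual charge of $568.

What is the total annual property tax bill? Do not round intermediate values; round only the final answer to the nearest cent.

$9,894.66

Assessed value = $571,324 × 0.646 = $369,075.304
Port Authority: ($369,075.304 − $34,000) × 0.00166 = $335,075.304 × 0.00166 = $556.22500464
Eastcliff ISD: ($369,075.304 − $34,000) × 0.01755 = $335,075.304 × 0.01755 = $5,880.5715852
City of Glenbar: $369,075.304 × 0.00783 = $2,889.85963032
Levies subtotal = $9,326.65622016
Total = $9,326.65622016 + $568 = $9,894.65622016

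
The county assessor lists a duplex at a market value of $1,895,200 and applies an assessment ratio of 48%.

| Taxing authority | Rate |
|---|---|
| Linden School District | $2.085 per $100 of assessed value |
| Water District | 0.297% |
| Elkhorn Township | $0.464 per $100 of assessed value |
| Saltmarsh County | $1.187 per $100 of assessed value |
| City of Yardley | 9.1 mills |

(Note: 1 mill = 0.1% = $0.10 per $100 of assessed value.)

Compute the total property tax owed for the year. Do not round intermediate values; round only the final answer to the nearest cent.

Assessed value = $1,895,200 × 0.48 = $909,696
Linden School District: $909,696 × 0.02085 = $18,967.1616
Water District: $909,696 × 0.00297 = $2,701.79712
Elkhorn Township: $909,696 × 0.00464 = $4,220.98944
Saltmarsh County: $909,696 × 0.01187 = $10,798.09152
City of Yardley: $909,696 × 0.0091 = $8,278.2336
Total = $44,966.27328

$44,966.27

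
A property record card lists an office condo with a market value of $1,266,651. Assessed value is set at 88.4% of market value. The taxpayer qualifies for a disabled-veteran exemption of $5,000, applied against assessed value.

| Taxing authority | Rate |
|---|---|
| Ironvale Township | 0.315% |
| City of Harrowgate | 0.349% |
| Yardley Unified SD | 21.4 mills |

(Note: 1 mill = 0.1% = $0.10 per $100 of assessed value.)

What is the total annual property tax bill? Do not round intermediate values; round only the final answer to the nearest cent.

Assessed value = $1,266,651 × 0.884 = $1,119,719.484
Taxable value = $1,119,719.484 − $5,000 = $1,114,719.484
Ironvale Township: $1,114,719.484 × 0.00315 = $3,511.3663746
City of Harrowgate: $1,114,719.484 × 0.00349 = $3,890.37099916
Yardley Unified SD: $1,114,719.484 × 0.0214 = $23,854.9969576
Total = $31,256.73433136

$31,256.73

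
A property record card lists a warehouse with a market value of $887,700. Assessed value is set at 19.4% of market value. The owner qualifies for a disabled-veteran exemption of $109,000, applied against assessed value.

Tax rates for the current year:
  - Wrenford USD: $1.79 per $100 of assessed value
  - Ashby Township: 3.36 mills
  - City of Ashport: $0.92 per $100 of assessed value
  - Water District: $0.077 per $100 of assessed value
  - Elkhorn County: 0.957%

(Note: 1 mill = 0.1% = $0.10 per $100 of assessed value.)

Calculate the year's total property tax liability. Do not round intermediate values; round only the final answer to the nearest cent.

$2,579.12

Assessed value = $887,700 × 0.194 = $172,213.8
Taxable value = $172,213.8 − $109,000 = $63,213.8
Wrenford USD: $63,213.8 × 0.0179 = $1,131.52702
Ashby Township: $63,213.8 × 0.00336 = $212.398368
City of Ashport: $63,213.8 × 0.0092 = $581.56696
Water District: $63,213.8 × 0.00077 = $48.674626
Elkhorn County: $63,213.8 × 0.00957 = $604.956066
Total = $2,579.12304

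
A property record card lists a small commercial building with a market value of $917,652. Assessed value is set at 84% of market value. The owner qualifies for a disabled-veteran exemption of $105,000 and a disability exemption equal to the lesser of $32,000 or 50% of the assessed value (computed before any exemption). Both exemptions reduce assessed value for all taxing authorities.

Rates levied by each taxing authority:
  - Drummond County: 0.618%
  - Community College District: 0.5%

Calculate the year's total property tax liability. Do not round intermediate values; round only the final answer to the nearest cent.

$7,086.19

Assessed value = $917,652 × 0.84 = $770,827.68
Disability exemption = min($32,000, 50% × $770,827.68) = min($32,000, $385,413.84) = $32,000 (dollar cap binds)
Taxable value = $770,827.68 − $105,000 − $32,000 = $633,827.68
Drummond County: $633,827.68 × 0.00618 = $3,917.0550624
Community College District: $633,827.68 × 0.005 = $3,169.1384
Total = $7,086.1934624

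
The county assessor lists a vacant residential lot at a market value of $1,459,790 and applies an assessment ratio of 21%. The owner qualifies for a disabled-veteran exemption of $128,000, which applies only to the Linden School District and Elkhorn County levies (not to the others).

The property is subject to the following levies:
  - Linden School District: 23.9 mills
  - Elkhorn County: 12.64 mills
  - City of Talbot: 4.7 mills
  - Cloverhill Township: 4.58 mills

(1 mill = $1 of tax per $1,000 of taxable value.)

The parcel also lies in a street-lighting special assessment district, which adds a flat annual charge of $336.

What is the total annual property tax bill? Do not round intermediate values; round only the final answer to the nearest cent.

Assessed value = $1,459,790 × 0.21 = $306,555.9
Linden School District: ($306,555.9 − $128,000) × 0.0239 = $178,555.9 × 0.0239 = $4,267.48601
Elkhorn County: ($306,555.9 − $128,000) × 0.01264 = $178,555.9 × 0.01264 = $2,256.946576
City of Talbot: $306,555.9 × 0.0047 = $1,440.81273
Cloverhill Township: $306,555.9 × 0.00458 = $1,404.026022
Levies subtotal = $9,369.271338
Total = $9,369.271338 + $336 = $9,705.271338

$9,705.27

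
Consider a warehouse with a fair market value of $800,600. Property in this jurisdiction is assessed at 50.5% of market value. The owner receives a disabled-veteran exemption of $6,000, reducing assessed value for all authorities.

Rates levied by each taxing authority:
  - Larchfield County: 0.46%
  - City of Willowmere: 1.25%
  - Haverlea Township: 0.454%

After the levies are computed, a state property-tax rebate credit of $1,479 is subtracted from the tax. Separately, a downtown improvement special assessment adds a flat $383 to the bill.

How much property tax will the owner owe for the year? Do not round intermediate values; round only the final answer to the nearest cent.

$7,523.28

Assessed value = $800,600 × 0.505 = $404,303
Taxable value = $404,303 − $6,000 = $398,303
Larchfield County: $398,303 × 0.0046 = $1,832.1938
City of Willowmere: $398,303 × 0.0125 = $4,978.7875
Haverlea Township: $398,303 × 0.00454 = $1,808.29562
Levies subtotal = $8,619.27692
After credit = $8,619.27692 − $1,479 = $7,140.27692
Total = $7,140.27692 + $383 = $7,523.27692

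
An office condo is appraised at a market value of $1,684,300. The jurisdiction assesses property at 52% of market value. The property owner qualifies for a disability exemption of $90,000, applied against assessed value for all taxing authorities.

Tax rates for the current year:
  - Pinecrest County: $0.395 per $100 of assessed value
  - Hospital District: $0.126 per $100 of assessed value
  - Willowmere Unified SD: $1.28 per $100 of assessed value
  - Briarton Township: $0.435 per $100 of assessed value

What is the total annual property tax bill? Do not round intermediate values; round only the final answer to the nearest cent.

Assessed value = $1,684,300 × 0.52 = $875,836
Taxable value = $875,836 − $90,000 = $785,836
Pinecrest County: $785,836 × 0.00395 = $3,104.0522
Hospital District: $785,836 × 0.00126 = $990.15336
Willowmere Unified SD: $785,836 × 0.0128 = $10,058.7008
Briarton Township: $785,836 × 0.00435 = $3,418.3866
Total = $3,104.0522 + $990.15336 + $10,058.7008 + $3,418.3866 = $17,571.29296

$17,571.29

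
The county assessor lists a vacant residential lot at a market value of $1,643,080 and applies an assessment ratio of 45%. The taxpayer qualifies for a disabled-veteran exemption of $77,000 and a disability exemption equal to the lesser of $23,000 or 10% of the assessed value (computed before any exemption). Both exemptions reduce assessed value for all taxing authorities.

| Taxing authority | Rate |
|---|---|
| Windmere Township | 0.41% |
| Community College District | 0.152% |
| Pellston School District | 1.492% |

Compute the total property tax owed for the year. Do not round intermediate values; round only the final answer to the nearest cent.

$13,132.99

Assessed value = $1,643,080 × 0.45 = $739,386
Disability exemption = min($23,000, 10% × $739,386) = min($23,000, $73,938.6) = $23,000 (dollar cap binds)
Taxable value = $739,386 − $77,000 − $23,000 = $639,386
Windmere Township: $639,386 × 0.0041 = $2,621.4826
Community College District: $639,386 × 0.00152 = $971.86672
Pellston School District: $639,386 × 0.01492 = $9,539.63912
Total = $13,132.98844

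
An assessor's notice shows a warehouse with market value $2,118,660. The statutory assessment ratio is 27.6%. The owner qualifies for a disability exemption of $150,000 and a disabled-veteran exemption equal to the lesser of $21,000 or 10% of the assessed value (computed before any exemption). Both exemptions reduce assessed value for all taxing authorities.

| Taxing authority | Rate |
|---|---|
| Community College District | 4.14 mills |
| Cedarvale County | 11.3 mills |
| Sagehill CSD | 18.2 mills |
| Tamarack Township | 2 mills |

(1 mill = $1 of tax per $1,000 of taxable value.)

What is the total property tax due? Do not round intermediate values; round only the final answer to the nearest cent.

Assessed value = $2,118,660 × 0.276 = $584,750.16
Disabled-veteran exemption = min($21,000, 10% × $584,750.16) = min($21,000, $58,475.016) = $21,000 (dollar cap binds)
Taxable value = $584,750.16 − $150,000 − $21,000 = $413,750.16
Community College District: $413,750.16 × 0.00414 = $1,712.9256624
Cedarvale County: $413,750.16 × 0.0113 = $4,675.376808
Sagehill CSD: $413,750.16 × 0.0182 = $7,530.252912
Tamarack Township: $413,750.16 × 0.002 = $827.50032
Total = $14,746.0557024

$14,746.06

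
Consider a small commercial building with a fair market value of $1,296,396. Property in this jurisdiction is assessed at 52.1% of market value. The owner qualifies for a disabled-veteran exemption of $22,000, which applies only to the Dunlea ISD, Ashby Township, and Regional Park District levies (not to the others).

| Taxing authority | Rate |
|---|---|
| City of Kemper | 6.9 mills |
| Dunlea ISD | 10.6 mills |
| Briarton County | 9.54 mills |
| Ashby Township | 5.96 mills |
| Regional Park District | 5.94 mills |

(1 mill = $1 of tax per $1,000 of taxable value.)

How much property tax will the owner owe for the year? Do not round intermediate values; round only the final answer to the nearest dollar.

Assessed value = $1,296,396 × 0.521 = $675,422.316
City of Kemper: $675,422.316 × 0.0069 = $4,660.4139804
Dunlea ISD: ($675,422.316 − $22,000) × 0.0106 = $653,422.316 × 0.0106 = $6,926.2765496
Briarton County: $675,422.316 × 0.00954 = $6,443.52889464
Ashby Township: ($675,422.316 − $22,000) × 0.00596 = $653,422.316 × 0.00596 = $3,894.39700336
Regional Park District: ($675,422.316 − $22,000) × 0.00594 = $653,422.316 × 0.00594 = $3,881.32855704
Total = $25,805.94498504

$25,806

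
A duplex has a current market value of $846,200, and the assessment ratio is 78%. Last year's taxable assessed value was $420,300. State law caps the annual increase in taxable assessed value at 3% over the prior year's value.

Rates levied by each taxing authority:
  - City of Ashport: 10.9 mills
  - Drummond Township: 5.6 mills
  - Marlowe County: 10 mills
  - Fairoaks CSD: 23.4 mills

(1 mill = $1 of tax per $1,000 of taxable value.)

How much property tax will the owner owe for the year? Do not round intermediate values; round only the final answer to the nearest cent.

$21,602.16

Uncapped assessed value = $846,200 × 0.78 = $660,036
Cap limit = $420,300 × 1.03 = $432,909
Taxable assessed value = min($660,036, $432,909) = $432,909 (cap binds)
City of Ashport: $432,909 × 0.0109 = $4,718.7081
Drummond Township: $432,909 × 0.0056 = $2,424.2904
Marlowe County: $432,909 × 0.01 = $4,329.09
Fairoaks CSD: $432,909 × 0.0234 = $10,130.0706
Total = $21,602.1591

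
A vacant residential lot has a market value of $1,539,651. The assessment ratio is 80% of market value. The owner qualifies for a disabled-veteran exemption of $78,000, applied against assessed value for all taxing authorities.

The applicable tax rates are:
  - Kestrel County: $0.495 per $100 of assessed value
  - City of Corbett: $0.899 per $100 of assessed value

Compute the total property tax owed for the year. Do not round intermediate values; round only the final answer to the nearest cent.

Assessed value = $1,539,651 × 0.8 = $1,231,720.8
Taxable value = $1,231,720.8 − $78,000 = $1,153,720.8
Kestrel County: $1,153,720.8 × 0.00495 = $5,710.91796
City of Corbett: $1,153,720.8 × 0.00899 = $10,371.949992
Total = $5,710.91796 + $10,371.949992 = $16,082.867952

$16,082.87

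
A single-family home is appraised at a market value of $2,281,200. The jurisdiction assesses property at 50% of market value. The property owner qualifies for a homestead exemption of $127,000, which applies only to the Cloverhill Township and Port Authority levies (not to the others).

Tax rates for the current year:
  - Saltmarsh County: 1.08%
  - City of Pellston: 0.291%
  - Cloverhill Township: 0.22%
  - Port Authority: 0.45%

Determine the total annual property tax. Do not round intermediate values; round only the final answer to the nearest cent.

$22,428.75

Assessed value = $2,281,200 × 0.5 = $1,140,600
Saltmarsh County: $1,140,600 × 0.0108 = $12,318.48
City of Pellston: $1,140,600 × 0.00291 = $3,319.146
Cloverhill Township: ($1,140,600 − $127,000) × 0.0022 = $1,013,600 × 0.0022 = $2,229.92
Port Authority: ($1,140,600 − $127,000) × 0.0045 = $1,013,600 × 0.0045 = $4,561.2
Total = $22,428.746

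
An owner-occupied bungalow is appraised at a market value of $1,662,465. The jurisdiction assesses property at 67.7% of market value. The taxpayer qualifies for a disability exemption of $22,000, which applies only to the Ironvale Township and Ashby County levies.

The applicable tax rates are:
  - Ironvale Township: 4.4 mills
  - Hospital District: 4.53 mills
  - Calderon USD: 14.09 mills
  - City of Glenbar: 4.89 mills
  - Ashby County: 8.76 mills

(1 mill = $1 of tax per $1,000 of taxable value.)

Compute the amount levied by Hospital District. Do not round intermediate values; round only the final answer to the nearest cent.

Assessed value = $1,662,465 × 0.677 = $1,125,488.805
Hospital District taxable value = $1,125,488.805 (exemption does not apply)
Hospital District levy = $1,125,488.805 × 0.00453 = $5,098.46428665

$5,098.46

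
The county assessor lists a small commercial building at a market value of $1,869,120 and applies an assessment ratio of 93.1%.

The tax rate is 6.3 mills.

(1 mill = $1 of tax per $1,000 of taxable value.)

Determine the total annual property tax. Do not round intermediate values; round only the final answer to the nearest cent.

$10,962.95

Assessed value = $1,869,120 × 0.931 = $1,740,150.72
Tax = $1,740,150.72 × 0.0063 = $10,962.949536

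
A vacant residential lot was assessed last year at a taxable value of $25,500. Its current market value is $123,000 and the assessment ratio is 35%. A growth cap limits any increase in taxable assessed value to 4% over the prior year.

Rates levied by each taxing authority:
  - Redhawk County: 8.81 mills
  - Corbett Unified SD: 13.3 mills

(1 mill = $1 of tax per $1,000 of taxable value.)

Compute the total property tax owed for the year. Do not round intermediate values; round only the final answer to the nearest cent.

Uncapped assessed value = $123,000 × 0.35 = $43,050
Cap limit = $25,500 × 1.04 = $26,520
Taxable assessed value = min($43,050, $26,520) = $26,520 (cap binds)
Redhawk County: $26,520 × 0.00881 = $233.6412
Corbett Unified SD: $26,520 × 0.0133 = $352.716
Total = $586.3572

$586.36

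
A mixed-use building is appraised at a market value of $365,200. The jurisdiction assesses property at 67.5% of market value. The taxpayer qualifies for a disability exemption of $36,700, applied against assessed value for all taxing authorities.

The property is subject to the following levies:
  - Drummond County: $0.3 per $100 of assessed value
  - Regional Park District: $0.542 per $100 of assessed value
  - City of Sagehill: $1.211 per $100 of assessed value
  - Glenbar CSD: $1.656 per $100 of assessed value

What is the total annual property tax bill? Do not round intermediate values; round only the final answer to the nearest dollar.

$7,782

Assessed value = $365,200 × 0.675 = $246,510
Taxable value = $246,510 − $36,700 = $209,810
Drummond County: $209,810 × 0.003 = $629.43
Regional Park District: $209,810 × 0.00542 = $1,137.1702
City of Sagehill: $209,810 × 0.01211 = $2,540.7991
Glenbar CSD: $209,810 × 0.01656 = $3,474.4536
Total = $629.43 + $1,137.1702 + $2,540.7991 + $3,474.4536 = $7,781.8529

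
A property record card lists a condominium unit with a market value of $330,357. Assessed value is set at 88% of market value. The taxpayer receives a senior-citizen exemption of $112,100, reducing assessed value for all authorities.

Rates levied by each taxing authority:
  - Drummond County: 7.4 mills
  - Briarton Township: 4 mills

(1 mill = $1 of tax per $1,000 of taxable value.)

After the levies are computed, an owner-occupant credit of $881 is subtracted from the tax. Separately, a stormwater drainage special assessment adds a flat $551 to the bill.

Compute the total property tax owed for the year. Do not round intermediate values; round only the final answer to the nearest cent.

Assessed value = $330,357 × 0.88 = $290,714.16
Taxable value = $290,714.16 − $112,100 = $178,614.16
Drummond County: $178,614.16 × 0.0074 = $1,321.744784
Briarton Township: $178,614.16 × 0.004 = $714.45664
Levies subtotal = $2,036.201424
After credit = $2,036.201424 − $881 = $1,155.201424
Total = $1,155.201424 + $551 = $1,706.201424

$1,706.20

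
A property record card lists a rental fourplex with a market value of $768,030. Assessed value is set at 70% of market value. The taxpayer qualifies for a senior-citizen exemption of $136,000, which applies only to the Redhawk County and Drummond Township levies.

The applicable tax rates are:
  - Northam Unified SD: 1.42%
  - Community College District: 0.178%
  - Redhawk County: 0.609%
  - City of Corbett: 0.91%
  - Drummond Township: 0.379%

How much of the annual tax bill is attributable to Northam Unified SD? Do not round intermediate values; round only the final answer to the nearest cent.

Assessed value = $768,030 × 0.7 = $537,621
Northam Unified SD taxable value = $537,621 (exemption does not apply)
Northam Unified SD levy = $537,621 × 0.0142 = $7,634.2182

$7,634.22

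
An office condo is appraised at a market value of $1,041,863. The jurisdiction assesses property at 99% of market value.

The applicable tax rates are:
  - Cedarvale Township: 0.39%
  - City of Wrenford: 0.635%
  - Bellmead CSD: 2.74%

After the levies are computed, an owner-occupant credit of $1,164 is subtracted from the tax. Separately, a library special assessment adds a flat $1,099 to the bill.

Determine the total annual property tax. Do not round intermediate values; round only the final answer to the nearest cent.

Assessed value = $1,041,863 × 0.99 = $1,031,444.37
Cedarvale Township: $1,031,444.37 × 0.0039 = $4,022.633043
City of Wrenford: $1,031,444.37 × 0.00635 = $6,549.6717495
Bellmead CSD: $1,031,444.37 × 0.0274 = $28,261.575738
Levies subtotal = $38,833.8805305
After credit = $38,833.8805305 − $1,164 = $37,669.8805305
Total = $37,669.8805305 + $1,099 = $38,768.8805305

$38,768.88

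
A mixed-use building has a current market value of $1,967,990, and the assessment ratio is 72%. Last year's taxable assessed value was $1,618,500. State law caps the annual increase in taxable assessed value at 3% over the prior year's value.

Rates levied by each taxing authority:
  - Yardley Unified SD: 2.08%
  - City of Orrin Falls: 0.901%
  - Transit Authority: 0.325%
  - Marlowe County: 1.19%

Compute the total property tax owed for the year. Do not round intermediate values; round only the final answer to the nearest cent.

Uncapped assessed value = $1,967,990 × 0.72 = $1,416,952.8
Cap limit = $1,618,500 × 1.03 = $1,667,055
Taxable assessed value = min($1,416,952.8, $1,667,055) = $1,416,952.8 (cap does not bind)
Yardley Unified SD: $1,416,952.8 × 0.0208 = $29,472.61824
City of Orrin Falls: $1,416,952.8 × 0.00901 = $12,766.744728
Transit Authority: $1,416,952.8 × 0.00325 = $4,605.0966
Marlowe County: $1,416,952.8 × 0.0119 = $16,861.73832
Total = $63,706.197888

$63,706.20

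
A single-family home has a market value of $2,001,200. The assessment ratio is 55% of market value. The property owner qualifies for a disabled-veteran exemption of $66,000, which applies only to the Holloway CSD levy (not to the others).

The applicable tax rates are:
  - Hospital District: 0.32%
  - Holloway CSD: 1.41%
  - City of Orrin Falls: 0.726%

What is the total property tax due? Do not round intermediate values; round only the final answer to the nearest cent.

$26,101.61

Assessed value = $2,001,200 × 0.55 = $1,100,660
Hospital District: $1,100,660 × 0.0032 = $3,522.112
Holloway CSD: ($1,100,660 − $66,000) × 0.0141 = $1,034,660 × 0.0141 = $14,588.706
City of Orrin Falls: $1,100,660 × 0.00726 = $7,990.7916
Total = $26,101.6096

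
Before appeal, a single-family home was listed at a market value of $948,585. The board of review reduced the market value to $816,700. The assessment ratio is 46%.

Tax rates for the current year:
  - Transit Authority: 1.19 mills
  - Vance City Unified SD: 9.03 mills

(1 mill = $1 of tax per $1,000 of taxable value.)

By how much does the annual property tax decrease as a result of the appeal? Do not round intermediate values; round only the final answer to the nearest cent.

$620.02

Old assessed value = $948,585 × 0.46 = $436,349.1
New assessed value = $816,700 × 0.46 = $375,682
Combined rate = 0.00119 + 0.00903 = 0.01022
Old tax = $436,349.1 × 0.01022 = $4,459.487802
New tax = $375,682 × 0.01022 = $3,839.47004
Reduction = $4,459.487802 − $3,839.47004 = $620.017762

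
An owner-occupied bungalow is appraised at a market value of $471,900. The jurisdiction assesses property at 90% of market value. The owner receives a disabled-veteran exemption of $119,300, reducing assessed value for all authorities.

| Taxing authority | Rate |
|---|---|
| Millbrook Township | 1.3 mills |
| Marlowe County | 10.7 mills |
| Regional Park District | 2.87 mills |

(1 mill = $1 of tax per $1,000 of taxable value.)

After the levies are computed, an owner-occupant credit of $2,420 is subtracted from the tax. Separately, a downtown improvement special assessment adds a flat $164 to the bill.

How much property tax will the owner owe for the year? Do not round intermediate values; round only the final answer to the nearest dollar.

Assessed value = $471,900 × 0.9 = $424,710
Taxable value = $424,710 − $119,300 = $305,410
Millbrook Township: $305,410 × 0.0013 = $397.033
Marlowe County: $305,410 × 0.0107 = $3,267.887
Regional Park District: $305,410 × 0.00287 = $876.5267
Levies subtotal = $4,541.4467
After credit = $4,541.4467 − $2,420 = $2,121.4467
Total = $2,121.4467 + $164 = $2,285.4467

$2,285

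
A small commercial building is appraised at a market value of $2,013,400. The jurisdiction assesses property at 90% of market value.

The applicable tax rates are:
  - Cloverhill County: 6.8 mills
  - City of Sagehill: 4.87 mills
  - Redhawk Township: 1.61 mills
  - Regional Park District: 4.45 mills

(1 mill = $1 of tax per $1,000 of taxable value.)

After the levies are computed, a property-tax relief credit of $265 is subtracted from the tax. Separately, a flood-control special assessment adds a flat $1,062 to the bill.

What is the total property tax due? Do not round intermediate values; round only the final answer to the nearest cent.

Assessed value = $2,013,400 × 0.9 = $1,812,060
Cloverhill County: $1,812,060 × 0.0068 = $12,322.008
City of Sagehill: $1,812,060 × 0.00487 = $8,824.7322
Redhawk Township: $1,812,060 × 0.00161 = $2,917.4166
Regional Park District: $1,812,060 × 0.00445 = $8,063.667
Levies subtotal = $32,127.8238
After credit = $32,127.8238 − $265 = $31,862.8238
Total = $31,862.8238 + $1,062 = $32,924.8238

$32,924.82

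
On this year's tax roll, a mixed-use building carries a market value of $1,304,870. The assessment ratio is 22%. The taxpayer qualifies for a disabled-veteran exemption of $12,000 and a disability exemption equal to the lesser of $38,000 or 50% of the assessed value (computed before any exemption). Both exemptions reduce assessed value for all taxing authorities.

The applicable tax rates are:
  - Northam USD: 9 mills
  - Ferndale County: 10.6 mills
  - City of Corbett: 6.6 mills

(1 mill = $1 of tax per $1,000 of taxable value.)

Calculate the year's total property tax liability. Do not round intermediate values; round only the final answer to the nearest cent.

$6,211.27

Assessed value = $1,304,870 × 0.22 = $287,071.4
Disability exemption = min($38,000, 50% × $287,071.4) = min($38,000, $143,535.7) = $38,000 (dollar cap binds)
Taxable value = $287,071.4 − $12,000 − $38,000 = $237,071.4
Northam USD: $237,071.4 × 0.009 = $2,133.6426
Ferndale County: $237,071.4 × 0.0106 = $2,512.95684
City of Corbett: $237,071.4 × 0.0066 = $1,564.67124
Total = $6,211.27068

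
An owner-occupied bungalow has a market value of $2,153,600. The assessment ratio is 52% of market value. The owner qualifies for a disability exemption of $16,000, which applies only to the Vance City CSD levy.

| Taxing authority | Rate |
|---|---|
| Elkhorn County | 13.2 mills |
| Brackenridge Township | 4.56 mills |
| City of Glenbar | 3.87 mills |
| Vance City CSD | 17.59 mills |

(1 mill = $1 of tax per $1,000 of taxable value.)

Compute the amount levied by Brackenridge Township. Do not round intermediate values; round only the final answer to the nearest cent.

Assessed value = $2,153,600 × 0.52 = $1,119,872
Brackenridge Township taxable value = $1,119,872 (exemption does not apply)
Brackenridge Township levy = $1,119,872 × 0.00456 = $5,106.61632

$5,106.62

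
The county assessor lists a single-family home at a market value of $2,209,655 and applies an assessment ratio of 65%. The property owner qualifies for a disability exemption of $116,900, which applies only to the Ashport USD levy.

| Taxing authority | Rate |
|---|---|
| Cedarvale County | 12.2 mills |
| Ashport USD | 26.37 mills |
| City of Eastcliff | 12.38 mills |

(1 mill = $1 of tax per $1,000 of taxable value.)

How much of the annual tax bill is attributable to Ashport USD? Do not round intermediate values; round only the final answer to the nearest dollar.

Assessed value = $2,209,655 × 0.65 = $1,436,275.75
Ashport USD taxable value = $1,436,275.75 − $116,900 = $1,319,375.75
Ashport USD levy = $1,319,375.75 × 0.02637 = $34,791.9385275

$34,792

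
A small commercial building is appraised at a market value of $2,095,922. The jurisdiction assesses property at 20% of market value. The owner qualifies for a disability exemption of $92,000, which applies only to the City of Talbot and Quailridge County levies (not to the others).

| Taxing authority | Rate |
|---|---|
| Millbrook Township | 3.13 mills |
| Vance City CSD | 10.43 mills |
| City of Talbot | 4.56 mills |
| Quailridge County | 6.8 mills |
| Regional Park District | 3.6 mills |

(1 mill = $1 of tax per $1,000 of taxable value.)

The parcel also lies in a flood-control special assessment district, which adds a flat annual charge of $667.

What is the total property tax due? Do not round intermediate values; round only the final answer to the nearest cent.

Assessed value = $2,095,922 × 0.2 = $419,184.4
Millbrook Township: $419,184.4 × 0.00313 = $1,312.047172
Vance City CSD: $419,184.4 × 0.01043 = $4,372.093292
City of Talbot: ($419,184.4 − $92,000) × 0.00456 = $327,184.4 × 0.00456 = $1,491.960864
Quailridge County: ($419,184.4 − $92,000) × 0.0068 = $327,184.4 × 0.0068 = $2,224.85392
Regional Park District: $419,184.4 × 0.0036 = $1,509.06384
Levies subtotal = $10,910.019088
Total = $10,910.019088 + $667 = $11,577.019088

$11,577.02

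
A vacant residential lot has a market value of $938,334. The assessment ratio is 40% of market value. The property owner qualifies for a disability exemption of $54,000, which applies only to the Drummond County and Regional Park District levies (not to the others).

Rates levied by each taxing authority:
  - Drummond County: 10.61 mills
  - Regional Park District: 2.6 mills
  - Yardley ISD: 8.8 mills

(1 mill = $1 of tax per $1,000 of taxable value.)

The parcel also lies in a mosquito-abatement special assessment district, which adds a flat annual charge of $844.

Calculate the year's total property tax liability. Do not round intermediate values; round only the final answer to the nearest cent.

$8,391.75

Assessed value = $938,334 × 0.4 = $375,333.6
Drummond County: ($375,333.6 − $54,000) × 0.01061 = $321,333.6 × 0.01061 = $3,409.349496
Regional Park District: ($375,333.6 − $54,000) × 0.0026 = $321,333.6 × 0.0026 = $835.46736
Yardley ISD: $375,333.6 × 0.0088 = $3,302.93568
Levies subtotal = $7,547.752536
Total = $7,547.752536 + $844 = $8,391.752536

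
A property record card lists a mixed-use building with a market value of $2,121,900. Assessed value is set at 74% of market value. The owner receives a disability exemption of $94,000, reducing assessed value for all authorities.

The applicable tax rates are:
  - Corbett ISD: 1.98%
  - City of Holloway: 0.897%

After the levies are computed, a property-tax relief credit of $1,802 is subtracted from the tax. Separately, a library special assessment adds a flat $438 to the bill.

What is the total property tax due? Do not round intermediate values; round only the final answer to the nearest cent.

Assessed value = $2,121,900 × 0.74 = $1,570,206
Taxable value = $1,570,206 − $94,000 = $1,476,206
Corbett ISD: $1,476,206 × 0.0198 = $29,228.8788
City of Holloway: $1,476,206 × 0.00897 = $13,241.56782
Levies subtotal = $42,470.44662
After credit = $42,470.44662 − $1,802 = $40,668.44662
Total = $40,668.44662 + $438 = $41,106.44662

$41,106.45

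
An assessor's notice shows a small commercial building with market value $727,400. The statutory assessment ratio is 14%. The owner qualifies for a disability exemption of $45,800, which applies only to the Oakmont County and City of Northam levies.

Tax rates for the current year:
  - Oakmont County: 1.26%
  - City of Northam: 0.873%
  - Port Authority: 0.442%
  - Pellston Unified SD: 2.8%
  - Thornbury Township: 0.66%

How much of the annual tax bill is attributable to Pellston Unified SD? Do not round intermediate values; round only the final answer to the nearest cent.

Assessed value = $727,400 × 0.14 = $101,836
Pellston Unified SD taxable value = $101,836 (exemption does not apply)
Pellston Unified SD levy = $101,836 × 0.028 = $2,851.408

$2,851.41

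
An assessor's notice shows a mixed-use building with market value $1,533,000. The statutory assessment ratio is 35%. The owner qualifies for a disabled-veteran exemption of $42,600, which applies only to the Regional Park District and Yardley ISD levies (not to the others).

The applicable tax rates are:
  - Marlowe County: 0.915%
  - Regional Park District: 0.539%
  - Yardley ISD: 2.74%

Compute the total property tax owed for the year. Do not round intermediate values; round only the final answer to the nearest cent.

$21,106.05

Assessed value = $1,533,000 × 0.35 = $536,550
Marlowe County: $536,550 × 0.00915 = $4,909.4325
Regional Park District: ($536,550 − $42,600) × 0.00539 = $493,950 × 0.00539 = $2,662.3905
Yardley ISD: ($536,550 − $42,600) × 0.0274 = $493,950 × 0.0274 = $13,534.23
Total = $21,106.053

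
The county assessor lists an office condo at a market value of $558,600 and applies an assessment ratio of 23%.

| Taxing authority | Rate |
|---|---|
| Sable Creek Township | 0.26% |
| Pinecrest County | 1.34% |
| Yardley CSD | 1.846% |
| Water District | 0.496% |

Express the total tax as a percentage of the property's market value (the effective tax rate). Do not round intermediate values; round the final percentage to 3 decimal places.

0.907%

Assessed value = $558,600 × 0.23 = $128,478
Sable Creek Township: $128,478 × 0.0026 = $334.0428
Pinecrest County: $128,478 × 0.0134 = $1,721.6052
Yardley CSD: $128,478 × 0.01846 = $2,371.70388
Water District: $128,478 × 0.00496 = $637.25088
Total tax = $5,064.60276
Effective rate = $5,064.60276 ÷ $558,600 = 0.907% of market value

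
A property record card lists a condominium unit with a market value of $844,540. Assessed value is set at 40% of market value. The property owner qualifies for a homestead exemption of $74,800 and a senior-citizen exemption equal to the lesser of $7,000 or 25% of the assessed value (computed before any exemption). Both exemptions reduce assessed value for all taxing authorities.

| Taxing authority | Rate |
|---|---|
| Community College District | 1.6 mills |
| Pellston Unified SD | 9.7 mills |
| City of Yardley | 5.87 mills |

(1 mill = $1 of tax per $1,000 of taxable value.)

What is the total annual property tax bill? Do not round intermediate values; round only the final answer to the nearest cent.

$4,395.79

Assessed value = $844,540 × 0.4 = $337,816
Senior-citizen exemption = min($7,000, 25% × $337,816) = min($7,000, $84,454) = $7,000 (dollar cap binds)
Taxable value = $337,816 − $74,800 − $7,000 = $256,016
Community College District: $256,016 × 0.0016 = $409.6256
Pellston Unified SD: $256,016 × 0.0097 = $2,483.3552
City of Yardley: $256,016 × 0.00587 = $1,502.81392
Total = $4,395.79472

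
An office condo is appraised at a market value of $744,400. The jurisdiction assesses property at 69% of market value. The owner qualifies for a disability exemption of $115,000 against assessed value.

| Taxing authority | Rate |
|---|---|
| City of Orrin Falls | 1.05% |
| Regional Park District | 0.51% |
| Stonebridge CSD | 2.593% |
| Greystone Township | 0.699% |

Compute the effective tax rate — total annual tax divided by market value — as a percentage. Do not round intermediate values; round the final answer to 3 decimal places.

2.598%

Assessed value = $744,400 × 0.69 = $513,636
Taxable value = $513,636 − $115,000 = $398,636
City of Orrin Falls: $398,636 × 0.0105 = $4,185.678
Regional Park District: $398,636 × 0.0051 = $2,033.0436
Stonebridge CSD: $398,636 × 0.02593 = $10,336.63148
Greystone Township: $398,636 × 0.00699 = $2,786.46564
Total tax = $19,341.81872
Effective rate = $19,341.81872 ÷ $744,400 = 2.598% of market value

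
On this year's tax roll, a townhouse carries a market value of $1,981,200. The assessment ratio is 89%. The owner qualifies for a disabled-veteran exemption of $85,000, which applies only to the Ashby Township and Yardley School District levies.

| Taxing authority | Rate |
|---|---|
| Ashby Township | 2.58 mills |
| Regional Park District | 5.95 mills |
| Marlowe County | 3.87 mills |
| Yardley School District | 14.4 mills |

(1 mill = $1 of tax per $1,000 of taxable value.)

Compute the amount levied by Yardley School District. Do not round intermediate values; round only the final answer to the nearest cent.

Assessed value = $1,981,200 × 0.89 = $1,763,268
Yardley School District taxable value = $1,763,268 − $85,000 = $1,678,268
Yardley School District levy = $1,678,268 × 0.0144 = $24,167.0592

$24,167.06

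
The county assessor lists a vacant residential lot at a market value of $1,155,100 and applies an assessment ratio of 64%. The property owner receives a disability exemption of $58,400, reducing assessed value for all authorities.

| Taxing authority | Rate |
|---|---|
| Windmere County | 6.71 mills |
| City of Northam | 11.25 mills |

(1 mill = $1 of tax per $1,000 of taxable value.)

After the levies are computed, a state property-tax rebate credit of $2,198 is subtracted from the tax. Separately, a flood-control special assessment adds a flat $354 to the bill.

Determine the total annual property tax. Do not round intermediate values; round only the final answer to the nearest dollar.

$10,384

Assessed value = $1,155,100 × 0.64 = $739,264
Taxable value = $739,264 − $58,400 = $680,864
Windmere County: $680,864 × 0.00671 = $4,568.59744
City of Northam: $680,864 × 0.01125 = $7,659.72
Levies subtotal = $12,228.31744
After credit = $12,228.31744 − $2,198 = $10,030.31744
Total = $10,030.31744 + $354 = $10,384.31744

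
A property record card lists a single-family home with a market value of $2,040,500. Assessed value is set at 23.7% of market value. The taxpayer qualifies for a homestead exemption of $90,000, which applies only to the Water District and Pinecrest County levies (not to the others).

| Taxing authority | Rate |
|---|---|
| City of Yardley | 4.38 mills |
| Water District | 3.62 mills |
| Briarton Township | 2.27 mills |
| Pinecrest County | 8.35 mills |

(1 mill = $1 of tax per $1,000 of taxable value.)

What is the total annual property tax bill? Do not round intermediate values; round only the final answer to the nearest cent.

$7,927.30

Assessed value = $2,040,500 × 0.237 = $483,598.5
City of Yardley: $483,598.5 × 0.00438 = $2,118.16143
Water District: ($483,598.5 − $90,000) × 0.00362 = $393,598.5 × 0.00362 = $1,424.82657
Briarton Township: $483,598.5 × 0.00227 = $1,097.768595
Pinecrest County: ($483,598.5 − $90,000) × 0.00835 = $393,598.5 × 0.00835 = $3,286.547475
Total = $7,927.30407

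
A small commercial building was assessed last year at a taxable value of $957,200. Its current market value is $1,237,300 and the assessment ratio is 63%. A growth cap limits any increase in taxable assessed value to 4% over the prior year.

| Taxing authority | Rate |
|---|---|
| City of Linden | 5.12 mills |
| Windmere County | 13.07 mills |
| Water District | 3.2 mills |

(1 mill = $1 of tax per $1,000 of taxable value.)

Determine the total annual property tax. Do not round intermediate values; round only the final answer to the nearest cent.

Uncapped assessed value = $1,237,300 × 0.63 = $779,499
Cap limit = $957,200 × 1.04 = $995,488
Taxable assessed value = min($779,499, $995,488) = $779,499 (cap does not bind)
City of Linden: $779,499 × 0.00512 = $3,991.03488
Windmere County: $779,499 × 0.01307 = $10,188.05193
Water District: $779,499 × 0.0032 = $2,494.3968
Total = $16,673.48361

$16,673.48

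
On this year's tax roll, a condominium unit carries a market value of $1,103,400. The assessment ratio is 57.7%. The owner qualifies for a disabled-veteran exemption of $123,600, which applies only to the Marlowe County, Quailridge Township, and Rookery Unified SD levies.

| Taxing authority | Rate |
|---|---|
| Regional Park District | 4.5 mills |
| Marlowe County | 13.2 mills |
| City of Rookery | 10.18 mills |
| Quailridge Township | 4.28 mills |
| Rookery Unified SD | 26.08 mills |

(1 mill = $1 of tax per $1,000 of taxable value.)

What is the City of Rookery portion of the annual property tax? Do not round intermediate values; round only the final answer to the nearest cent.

$6,481.22

Assessed value = $1,103,400 × 0.577 = $636,661.8
City of Rookery taxable value = $636,661.8 (exemption does not apply)
City of Rookery levy = $636,661.8 × 0.01018 = $6,481.217124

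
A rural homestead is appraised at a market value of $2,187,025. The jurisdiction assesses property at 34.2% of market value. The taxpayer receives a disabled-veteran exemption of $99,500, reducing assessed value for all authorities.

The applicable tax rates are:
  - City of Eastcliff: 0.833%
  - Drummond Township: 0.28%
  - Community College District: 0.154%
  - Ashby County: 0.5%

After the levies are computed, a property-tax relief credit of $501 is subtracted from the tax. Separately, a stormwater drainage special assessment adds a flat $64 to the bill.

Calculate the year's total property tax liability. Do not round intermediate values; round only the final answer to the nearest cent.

Assessed value = $2,187,025 × 0.342 = $747,962.55
Taxable value = $747,962.55 − $99,500 = $648,462.55
City of Eastcliff: $648,462.55 × 0.00833 = $5,401.6930415
Drummond Township: $648,462.55 × 0.0028 = $1,815.69514
Community College District: $648,462.55 × 0.00154 = $998.632327
Ashby County: $648,462.55 × 0.005 = $3,242.31275
Levies subtotal = $11,458.3332585
After credit = $11,458.3332585 − $501 = $10,957.3332585
Total = $10,957.3332585 + $64 = $11,021.3332585

$11,021.33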